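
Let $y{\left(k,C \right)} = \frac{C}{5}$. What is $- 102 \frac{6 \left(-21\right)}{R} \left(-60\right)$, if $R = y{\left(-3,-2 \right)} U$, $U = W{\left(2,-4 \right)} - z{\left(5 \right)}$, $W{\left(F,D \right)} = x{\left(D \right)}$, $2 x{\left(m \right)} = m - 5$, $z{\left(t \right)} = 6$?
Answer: $-183600$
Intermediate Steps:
$x{\left(m \right)} = - \frac{5}{2} + \frac{m}{2}$ ($x{\left(m \right)} = \frac{m - 5}{2} = \frac{-5 + m}{2} = - \frac{5}{2} + \frac{m}{2}$)
$W{\left(F,D \right)} = - \frac{5}{2} + \frac{D}{2}$
$y{\left(k,C \right)} = \frac{C}{5}$ ($y{\left(k,C \right)} = C \frac{1}{5} = \frac{C}{5}$)
$U = - \frac{21}{2}$ ($U = \left(- \frac{5}{2} + \frac{1}{2} \left(-4\right)\right) - 6 = \left(- \frac{5}{2} - 2\right) - 6 = - \frac{9}{2} - 6 = - \frac{21}{2} \approx -10.5$)
$R = \frac{21}{5}$ ($R = \frac{1}{5} \left(-2\right) \left(- \frac{21}{2}\right) = \left(- \frac{2}{5}\right) \left(- \frac{21}{2}\right) = \frac{21}{5} \approx 4.2$)
$- 102 \frac{6 \left(-21\right)}{R} \left(-60\right) = - 102 \frac{6 \left(-21\right)}{\frac{21}{5}} \left(-60\right) = - 102 \left(\left(-126\right) \frac{5}{21}\right) \left(-60\right) = \left(-102\right) \left(-30\right) \left(-60\right) = 3060 \left(-60\right) = -183600$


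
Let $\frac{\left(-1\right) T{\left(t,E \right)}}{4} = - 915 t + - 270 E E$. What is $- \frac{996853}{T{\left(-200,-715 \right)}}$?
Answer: $- \frac{996853}{551391000} \approx -0.0018079$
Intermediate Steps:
$T{\left(t,E \right)} = 1080 E^{2} + 3660 t$ ($T{\left(t,E \right)} = - 4 \left(- 915 t + - 270 E E\right) = - 4 \left(- 915 t - 270 E^{2}\right) = 1080 E^{2} + 3660 t$)
$- \frac{996853}{T{\left(-200,-715 \right)}} = - \frac{996853}{1080 \left(-715\right)^{2} + 3660 \left(-200\right)} = - \frac{996853}{1080 \cdot 511225 - 732000} = - \frac{996853}{552123000 - 732000} = - \frac{996853}{551391000}$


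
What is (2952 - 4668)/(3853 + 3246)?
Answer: -1716/7099 ≈ -0.24172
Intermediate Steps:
(2952 - 4668)/(3853 + 3246) = -1716/7099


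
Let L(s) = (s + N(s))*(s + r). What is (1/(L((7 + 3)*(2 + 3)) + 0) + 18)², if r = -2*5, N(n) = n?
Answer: 5184144001/16000000 ≈ 324.01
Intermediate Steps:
r = -10
L(s) = 2*s*(-10 + s) (L(s) = (s + s)*(s - 10) = (2*s)*(-10 + s) = 2*s*(-10 + s))
(1/(L((7 + 3)*(2 + 3)) + 0) + 18)² = (1/(2*((7 + 3)*(2 + 3))*(-10 + (7 + 3)*(2 + 3)) + 0) + 18)² = (1/(2*(10*5)*(-10 + 10*5) + 0) + 18)² = (1/(2*50*(-10 + 50) + 0) + 18)² = (1/(2*50*40 + 0) + 18)² = (1/(4000 + 0) + 18)² = (1/4000 + 18)² = (72001/4000)² = 5184144001/16000000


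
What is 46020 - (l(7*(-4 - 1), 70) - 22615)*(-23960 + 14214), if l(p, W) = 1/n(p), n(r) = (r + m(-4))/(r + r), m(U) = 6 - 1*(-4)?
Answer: -1101662406/5 ≈ -2.2033e+8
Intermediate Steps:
m(U) = 10 (m(U) = 6 + 4 = 10)
n(r) = (10 + r)/(2*r) (n(r) = (r + 10)/(r + r) = (10 + r)/((2*r)) = (10 + r)*(1/(2*r)) = (10 + r)/(2*r))
l(p, W) = 2*p/(10 + p) (l(p, W) = 1/((10 + p)/(2*p)) = 2*p/(10 + p))
46020 - (l(7*(-4 - 1), 70) - 22615)*(-23960 + 14214) = 46020 - (2*(7*(-4 - 1))/(10 + 7*(-4 - 1)) - 22615)*(-23960 + 14214) = 46020 - (2*(7*(-5))/(10 + 7*(-5)) - 22615)*(-9746) = 46020 - (2*(-35)/(10 - 35) - 22615)*(-9746) = 46020 - (2*(-35)/(-25) - 22615)*(-9746) = 46020 - (2*(-35)*(-1/25) - 22615)*(-9746) = 46020 - (14/5 - 22615)*(-9746) = 46020 - (-113061)*(-9746)/5 = 46020 - 1*1101892506/5 = 46020 - 1101892506/5 = -1101662406/5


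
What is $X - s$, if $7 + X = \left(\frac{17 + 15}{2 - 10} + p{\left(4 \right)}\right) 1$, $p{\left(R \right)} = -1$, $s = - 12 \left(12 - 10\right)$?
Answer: $12$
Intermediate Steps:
$s = -24$ ($s = \left(-12\right) 2 = -24$)
$X = -12$ ($X = -7 + \left(\frac{17 + 15}{2 - 10} - 1\right) 1 = -7 + \left(\frac{32}{-8} - 1\right) 1 = -7 + \left(32 \left(- \frac{1}{8}\right) - 1\right) 1 = -7 + \left(-4 - 1\right) 1 = -7 - 5 = -12$)
$X - s = -12 - -24 = -12 + 24 = 12$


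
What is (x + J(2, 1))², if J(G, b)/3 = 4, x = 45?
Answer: 3249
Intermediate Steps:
J(G, b) = 12 (J(G, b) = 3*4 = 12)
(x + J(2, 1))² = (45 + 12)² = 57² = 3249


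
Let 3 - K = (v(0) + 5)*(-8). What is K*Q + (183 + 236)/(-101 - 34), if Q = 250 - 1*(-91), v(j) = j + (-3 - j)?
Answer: 874246/135 ≈ 6475.9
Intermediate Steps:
v(j) = -3
Q = 341 (Q = 250 + 91 = 341)
K = 19 (K = 3 - (-3 + 5)*(-8) = 3 - 2*(-8) = 3 - 1*(-16) = 3 + 16 = 19)
K*Q + (183 + 236)/(-101 - 34) = 19*341 + (183 + 236)/(-101 - 34) = 6479 + 419/(-135) = 6479 + 419*(-1/135) = 6479 - 419/135 = 874246/135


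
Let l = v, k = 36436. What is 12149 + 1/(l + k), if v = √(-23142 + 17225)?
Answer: 16128866806373/1327588013 - I*√5917/1327588013 ≈ 12149.0 - 5.7941e-8*I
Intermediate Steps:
v = I*√5917 (v = √(-5917) = I*√5917 ≈ 76.922*I)
l = I*√5917 ≈ 76.922*I
12149 + 1/(l + k) = 12149 + 1/(I*√5917 + 36436) = 12149 + 1/(36436 + I*√5917)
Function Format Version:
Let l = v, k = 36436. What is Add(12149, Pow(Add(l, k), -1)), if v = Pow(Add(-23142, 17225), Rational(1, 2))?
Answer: Add(Rational(16128866806373, 1327588013), Mul(Rational(-1, 1327588013), I, Pow(5917, Rational(1, 2)))) ≈ Add(12149., Mul(-5.7941e-8, I))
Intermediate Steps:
v = Mul(I, Pow(5917, Rational(1, 2))) (v = Pow(-5917, Rational(1, 2)) = Mul(I, Pow(5917, Rational(1, 2))) ≈ Mul(76.922, I))
l = Mul(I, Pow(5917, Rational(1, 2))) ≈ Mul(76.922, I)
Add(12149, Pow(Add(l, k), -1)) = Add(12149, Pow(Add(Mul(I, Pow(5917, Rational(1, 2))), 36436), -1)) = Add(12149, Pow(Add(36436, Mul(I, Pow(5917, Rational(1, 2)))), -1))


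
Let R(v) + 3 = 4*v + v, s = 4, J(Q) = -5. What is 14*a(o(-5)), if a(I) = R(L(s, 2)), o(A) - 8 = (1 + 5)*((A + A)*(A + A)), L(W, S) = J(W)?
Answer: -392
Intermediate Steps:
L(W, S) = -5
o(A) = 8 + 24*A² (o(A) = 8 + (1 + 5)*((A + A)*(A + A)) = 8 + 6*((2*A)*(2*A)) = 8 + 6*(4*A²) = 8 + 24*A²)
R(v) = -3 + 5*v (R(v) = -3 + (4*v + v) = -3 + 5*v)
a(I) = -28 (a(I) = -3 + 5*(-5) = -3 - 25 = -28)
14*a(o(-5)) = 14*(-28) = -392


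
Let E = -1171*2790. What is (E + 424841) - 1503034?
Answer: -4345283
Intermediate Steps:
E = -3267090
(E + 424841) - 1503034 = (-3267090 + 424841) - 1503034 = -2842249 - 1503034 = -4345283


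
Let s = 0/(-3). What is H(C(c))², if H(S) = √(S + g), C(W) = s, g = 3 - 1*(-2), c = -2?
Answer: 5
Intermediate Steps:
s = 0 (s = 0*(-⅓) = 0)
g = 5 (g = 3 + 2 = 5)
C(W) = 0
H(S) = √(5 + S) (H(S) = √(S + 5) = √(5 + S))
H(C(c))² = (√(5 + 0))² = (√5)² = 5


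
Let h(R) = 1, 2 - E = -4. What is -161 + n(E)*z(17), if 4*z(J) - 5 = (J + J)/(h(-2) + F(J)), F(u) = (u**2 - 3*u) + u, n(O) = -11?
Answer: -89659/512 ≈ -175.12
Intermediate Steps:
E = 6 (E = 2 - 1*(-4) = 2 + 4 = 6)
F(u) = u**2 - 2*u
z(J) = 5/4 + J/(2*(1 + J*(-2 + J))) (z(J) = 5/4 + ((J + J)/(1 + J*(-2 + J)))/4 = 5/4 + ((2*J)/(1 + J*(-2 + J)))/4 = 5/4 + (2*J/(1 + J*(-2 + J)))/4 = 5/4 + J/(2*(1 + J*(-2 + J))))
-161 + n(E)*z(17) = -161 - 11*(5 + 2*17 + 5*17*(-2 + 17))/(4*(1 + 17*(-2 + 17))) = -161 - 11*(5 + 34 + 5*17*15)/(4*(1 + 17*15)) = -161 - 11*(5 + 34 + 1275)/(4*(1 + 255)) = -161 - 11*1314/(4*256) = -161 - 11*657/512 = -161 - 7227/512 = -89659/512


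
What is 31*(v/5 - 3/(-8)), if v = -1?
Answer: 217/40 ≈ 5.4250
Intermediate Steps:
31*(v/5 - 3/(-8)) = 31*(-1/5 - 3/(-8)) = 31*(-1*⅕ - 3*(-⅛)) = 31*(-⅕ + 3/8) = 31*(7/40) = 217/40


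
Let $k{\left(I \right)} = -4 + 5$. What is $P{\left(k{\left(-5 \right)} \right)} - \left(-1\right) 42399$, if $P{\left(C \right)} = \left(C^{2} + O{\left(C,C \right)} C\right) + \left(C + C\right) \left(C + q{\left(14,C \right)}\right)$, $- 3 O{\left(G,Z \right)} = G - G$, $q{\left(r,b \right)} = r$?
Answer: $42430$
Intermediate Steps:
$k{\left(I \right)} = 1$
$O{\left(G,Z \right)} = 0$ ($O{\left(G,Z \right)} = - \frac{G - G}{3} = \left(- \frac{1}{3}\right) 0 = 0$)
$P{\left(C \right)} = C^{2} + 2 C \left(14 + C\right)$ ($P{\left(C \right)} = \left(C^{2} + 0 C\right) + \left(C + C\right) \left(C + 14\right) = \left(C^{2} + 0\right) + 2 C \left(14 + C\right) = C^{2} + 2 C \left(14 + C\right)$)
$P{\left(k{\left(-5 \right)} \right)} - \left(-1\right) 42399 = 1 \left(28 + 3 \cdot 1\right) - \left(-1\right) 42399 = 1 \left(28 + 3\right) - -42399 = 1 \cdot 31 + 42399 = 31 + 42399 = 42430$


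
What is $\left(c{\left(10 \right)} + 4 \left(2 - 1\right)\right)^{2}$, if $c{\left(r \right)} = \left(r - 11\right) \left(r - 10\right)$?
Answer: $16$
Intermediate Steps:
$c{\left(r \right)} = \left(-11 + r\right) \left(-10 + r\right)$
$\left(c{\left(10 \right)} + 4 \left(2 - 1\right)\right)^{2} = \left(\left(110 + 10^{2} - 210\right) + 4 \left(2 - 1\right)\right)^{2} = \left(\left(110 + 100 - 210\right) + 4 \cdot 1\right)^{2} = \left(0 + 4\right)^{2} = 4^{2} = 16$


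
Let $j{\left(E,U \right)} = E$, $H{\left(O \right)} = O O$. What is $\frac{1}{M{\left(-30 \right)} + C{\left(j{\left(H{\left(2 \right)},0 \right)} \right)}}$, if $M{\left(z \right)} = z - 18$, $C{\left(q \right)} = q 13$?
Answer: $\frac{1}{4} \approx 0.25$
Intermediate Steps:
$H{\left(O \right)} = O^{2}$
$C{\left(q \right)} = 13 q$
$M{\left(z \right)} = -18 + z$
$\frac{1}{M{\left(-30 \right)} + C{\left(j{\left(H{\left(2 \right)},0 \right)} \right)}} = \frac{1}{\left(-18 - 30\right) + 13 \cdot 2^{2}} = \frac{1}{-48 + 13 \cdot 4} = \frac{1}{-48 + 52} = \frac{1}{4}$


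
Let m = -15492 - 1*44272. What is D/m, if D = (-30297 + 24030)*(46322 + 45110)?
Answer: 143251086/14941 ≈ 9587.8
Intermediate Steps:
m = -59764 (m = -15492 - 44272 = -59764)
D = -573004344 (D = -6267*91432 = -573004344)
D/m = -573004344/(-59764) = -573004344*(-1/59764) = 143251086/14941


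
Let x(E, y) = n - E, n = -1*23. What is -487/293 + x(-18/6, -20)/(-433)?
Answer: -205011/126869 ≈ -1.6159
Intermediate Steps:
n = -23
x(E, y) = -23 - E
-487/293 + x(-18/6, -20)/(-433) = -487/293 + (-23 - (-18)/6)/(-433) = -487*1/293 + (-23 - (-18)/6)*(-1/433) = -487/293 + (-23 - 1*(-3))*(-1/433) = -487/293 + (-23 + 3)*(-1/433) = -487/293 - 20*(-1/433) = -487/293 + 20/433 = -205011/126869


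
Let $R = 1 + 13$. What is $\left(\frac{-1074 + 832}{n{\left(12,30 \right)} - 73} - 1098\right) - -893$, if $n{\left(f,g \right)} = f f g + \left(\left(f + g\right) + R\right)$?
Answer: $- \frac{882357}{4303} \approx -205.06$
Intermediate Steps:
$R = 14$
$n{\left(f,g \right)} = 14 + f + g + g f^{2}$ ($n{\left(f,g \right)} = f f g + \left(\left(f + g\right) + 14\right) = f^{2} g + \left(14 + f + g\right) = g f^{2} + \left(14 + f + g\right) = 14 + f + g + g f^{2}$)
$\left(\frac{-1074 + 832}{n{\left(12,30 \right)} - 73} - 1098\right) - -893 = \left(\frac{-1074 + 832}{\left(14 + 12 + 30 + 30 \cdot 12^{2}\right) - 73} - 1098\right) - -893 = \left(- \frac{242}{\left(14 + 12 + 30 + 30 \cdot 144\right) - 73} - 1098\right) + 893 = \left(- \frac{242}{\left(14 + 12 + 30 + 4320\right) - 73} - 1098\right) + 893 = \left(- \frac{242}{4376 - 73} - 1098\right) + 893 = \left(- \frac{242}{4303} - 1098\right) + 893 = - \frac{4724936}{4303} + 893 = - \frac{882357}{4303}$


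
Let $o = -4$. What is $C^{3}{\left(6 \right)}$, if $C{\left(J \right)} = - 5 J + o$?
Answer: $-39304$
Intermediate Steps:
$C{\left(J \right)} = -4 - 5 J$ ($C{\left(J \right)} = - 5 J - 4 = -4 - 5 J$)
$C^{3}{\left(6 \right)} = \left(-4 - 30\right)^{3} = \left(-34\right)^{3} = -39304$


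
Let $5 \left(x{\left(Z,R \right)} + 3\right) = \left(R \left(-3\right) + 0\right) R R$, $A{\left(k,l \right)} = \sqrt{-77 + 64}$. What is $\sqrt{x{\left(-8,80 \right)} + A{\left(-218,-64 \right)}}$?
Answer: $\sqrt{-307203 + i \sqrt{13}} \approx 0.003 + 554.26 i$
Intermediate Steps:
$A{\left(k,l \right)} = i \sqrt{13}$ ($A{\left(k,l \right)} = \sqrt{-13} = i \sqrt{13}$)
$x{\left(Z,R \right)} = -3 - \frac{3 R^{3}}{5}$ ($x{\left(Z,R \right)} = -3 + \frac{\left(R \left(-3\right) + 0\right) R R}{5} = -3 + \frac{\left(- 3 R + 0\right) R R}{5} = -3 + \frac{- 3 R R R}{5} = -3 + \frac{- 3 R^{2} R}{5} = -3 + \frac{\left(-3\right) R^{3}}{5} = -3 - \frac{3 R^{3}}{5}$)
$\sqrt{x{\left(-8,80 \right)} + A{\left(-218,-64 \right)}} = \sqrt{\left(-3 - \frac{3 \cdot 80^{3}}{5}\right) + i \sqrt{13}} = \sqrt{\left(-3 - 307200\right) + i \sqrt{13}} = \sqrt{-307203 + i \sqrt{13}}$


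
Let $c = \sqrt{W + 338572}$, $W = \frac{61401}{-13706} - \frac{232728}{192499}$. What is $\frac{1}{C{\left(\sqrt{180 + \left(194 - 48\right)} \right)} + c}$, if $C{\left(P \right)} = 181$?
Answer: $- \frac{477548824214}{806834070608367} + \frac{\sqrt{2356796867103870649074694}}{806834070608367} \approx 0.0013108$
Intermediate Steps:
$W = - \frac{15009401067}{2638391294}$ ($W = 61401 \left(- \frac{1}{13706}\right) - \frac{232728}{192499} = - \frac{61401}{13706} - \frac{232728}{192499} = - \frac{15009401067}{2638391294} \approx -5.6888$)
$c = \frac{\sqrt{2356796867103870649074694}}{2638391294}$ ($c = \sqrt{- \frac{15009401067}{2638391294} + 338572} = \sqrt{\frac{893270407791101}{2638391294}} = \frac{\sqrt{2356796867103870649074694}}{2638391294} \approx 581.86$)
$\frac{1}{C{\left(\sqrt{180 + \left(194 - 48\right)} \right)} + c} = \frac{1}{181 + \frac{\sqrt{2356796867103870649074694}}{2638391294}}$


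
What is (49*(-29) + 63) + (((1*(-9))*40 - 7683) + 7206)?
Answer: -2195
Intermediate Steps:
(49*(-29) + 63) + (((1*(-9))*40 - 7683) + 7206) = (-1421 + 63) + ((-9*40 - 7683) + 7206) = -1358 + ((-360 - 7683) + 7206) = -1358 + (-8043 + 7206) = -1358 - 837 = -2195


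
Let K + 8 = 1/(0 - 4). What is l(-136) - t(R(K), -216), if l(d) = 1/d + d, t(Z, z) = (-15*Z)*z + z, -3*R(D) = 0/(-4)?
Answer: 10879/136 ≈ 79.993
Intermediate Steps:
K = -33/4 (K = -8 + 1/(0 - 4) = -8 + 1/(-4) = -8 - 1/4 = -33/4 ≈ -8.2500)
R(D) = 0 (R(D) = -0/(-4) = -0*(-1)/4 = -1/3*0 = 0)
t(Z, z) = z - 15*Z*z (t(Z, z) = -15*Z*z + z = z - 15*Z*z)
l(d) = d + 1/d
l(-136) - t(R(K), -216) = (-136 + 1/(-136)) - (-216)*(1 - 15*0) = (-136 - 1/136) - (-216)*(1 + 0) = -18497/136 - (-216) = -18497/136 - 1*(-216) = -18497/136 + 216 = 10879/136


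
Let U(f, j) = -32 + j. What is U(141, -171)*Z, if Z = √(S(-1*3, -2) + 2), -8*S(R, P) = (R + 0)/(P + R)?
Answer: -203*√770/20 ≈ -281.65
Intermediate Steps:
S(R, P) = -R/(8*(P + R)) (S(R, P) = -(R + 0)/(8*(P + R)) = -R/(8*(P + R)))
Z = √770/20 (Z = √(-(-1*3)/(8*(-2) + 8*(-1*3)) + 2) = √(-1*(-3)/(-16 + 8*(-3)) + 2) = √(-1*(-3)/(-16 - 24) + 2) = √(-1*(-3)/(-40) + 2) = √(-1*(-3)*(-1/40) + 2) = √(-3/40 + 2) = √(77/40) = √770/20 ≈ 1.3874)
U(141, -171)*Z = (-32 - 171)*(√770/20) = -203*√770/20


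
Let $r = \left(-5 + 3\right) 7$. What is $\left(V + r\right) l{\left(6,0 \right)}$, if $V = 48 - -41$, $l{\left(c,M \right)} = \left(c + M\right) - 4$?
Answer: $150$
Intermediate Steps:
$l{\left(c,M \right)} = -4 + M + c$ ($l{\left(c,M \right)} = \left(M + c\right) - 4 = -4 + M + c$)
$r = -14$ ($r = \left(-2\right) 7 = -14$)
$V = 89$ ($V = 48 + 41 = 89$)
$\left(V + r\right) l{\left(6,0 \right)} = \left(89 - 14\right) \left(-4 + 0 + 6\right) = 75 \cdot 2 = 150$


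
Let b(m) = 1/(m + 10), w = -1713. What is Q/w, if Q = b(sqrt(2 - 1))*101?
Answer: -101/18843 ≈ -0.0053601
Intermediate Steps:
b(m) = 1/(10 + m)
Q = 101/11 (Q = 101/(10 + sqrt(2 - 1)) = 101/(10 + sqrt(1)) = 101/(10 + 1) = 101/11 ≈ 9.1818)
Q/w = (101/11)/(-1713) = (101/11)*(-1/1713) = -101/18843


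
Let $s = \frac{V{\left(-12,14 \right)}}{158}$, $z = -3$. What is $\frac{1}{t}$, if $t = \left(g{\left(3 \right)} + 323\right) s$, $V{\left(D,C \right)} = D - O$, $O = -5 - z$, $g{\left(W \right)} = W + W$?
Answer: $- \frac{79}{1645} \approx -0.048024$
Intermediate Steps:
$g{\left(W \right)} = 2 W$
$O = -2$ ($O = -5 - -3 = -5 + 3 = -2$)
$V{\left(D,C \right)} = 2 + D$ ($V{\left(D,C \right)} = D - -2 = D + 2 = 2 + D$)
$s = - \frac{5}{79}$ ($s = \frac{2 - 12}{158} = \left(-10\right) \frac{1}{158} = - \frac{5}{79} \approx -0.063291$)
$t = - \frac{1645}{79}$ ($t = \left(2 \cdot 3 + 323\right) \left(- \frac{5}{79}\right) = \left(6 + 323\right) \left(- \frac{5}{79}\right) = 329 \left(- \frac{5}{79}\right) = - \frac{1645}{79} \approx -20.823$)
$\frac{1}{t} = \frac{1}{- \frac{1645}{79}} = - \frac{79}{1645}$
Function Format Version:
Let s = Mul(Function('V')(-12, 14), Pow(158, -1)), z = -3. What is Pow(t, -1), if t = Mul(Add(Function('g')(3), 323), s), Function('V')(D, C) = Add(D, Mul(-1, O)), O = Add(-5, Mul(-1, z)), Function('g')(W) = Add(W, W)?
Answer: Rational(-79, 1645) ≈ -0.048024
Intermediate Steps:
Function('g')(W) = Mul(2, W)
O = -2 (O = Add(-5, Mul(-1, -3)) = Add(-5, 3) = -2)
Function('V')(D, C) = Add(2, D) (Function('V')(D, C) = Add(D, Mul(-1, -2)) = Add(D, 2) = Add(2, D))
s = Rational(-5, 79) (s = Mul(Add(2, -12), Pow(158, -1)) = Mul(-10, Rational(1, 158)) = Rational(-5, 79) ≈ -0.063291)
t = Rational(-1645, 79) (t = Mul(Add(Mul(2, 3), 323), Rational(-5, 79)) = Mul(Add(6, 323), Rational(-5, 79)) = Mul(329, Rational(-5, 79)) = Rational(-1645, 79) ≈ -20.823)
Pow(t, -1) = Pow(Rational(-1645, 79), -1) = Rational(-79, 1645)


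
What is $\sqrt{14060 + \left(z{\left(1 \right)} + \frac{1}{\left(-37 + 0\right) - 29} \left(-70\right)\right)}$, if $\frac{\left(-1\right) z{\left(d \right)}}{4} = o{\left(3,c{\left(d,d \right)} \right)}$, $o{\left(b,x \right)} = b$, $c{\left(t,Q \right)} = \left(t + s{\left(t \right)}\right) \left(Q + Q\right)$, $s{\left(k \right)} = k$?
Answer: $\frac{\sqrt{15299427}}{33} \approx 118.53$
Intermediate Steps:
$c{\left(t,Q \right)} = 4 Q t$ ($c{\left(t,Q \right)} = \left(t + t\right) \left(Q + Q\right) = 2 t 2 Q = 4 Q t$)
$z{\left(d \right)} = -12$ ($z{\left(d \right)} = \left(-4\right) 3 = -12$)
$\sqrt{14060 + \left(z{\left(1 \right)} + \frac{1}{\left(-37 + 0\right) - 29} \left(-70\right)\right)} = \sqrt{14060 - \left(12 - \frac{1}{\left(-37 + 0\right) - 29} \left(-70\right)\right)} = \sqrt{14060 - \left(12 - \frac{1}{-37 - 29} \left(-70\right)\right)} = \sqrt{14060 - \left(12 - \frac{1}{-66} \left(-70\right)\right)} = \sqrt{14060 - \frac{361}{33}} = \sqrt{\frac{463619}{33}} = \frac{\sqrt{15299427}}{33}$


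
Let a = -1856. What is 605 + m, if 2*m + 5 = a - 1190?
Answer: -1841/2 ≈ -920.50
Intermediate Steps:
m = -3051/2 (m = -5/2 + (-1856 - 1190)/2 = -5/2 + (½)*(-3046) = -5/2 - 1523 = -3051/2 ≈ -1525.5)
605 + m = 605 - 3051/2 = -1841/2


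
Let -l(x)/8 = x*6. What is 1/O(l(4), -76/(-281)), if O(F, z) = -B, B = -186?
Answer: 1/186 ≈ 0.0053763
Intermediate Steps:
l(x) = -48*x (l(x) = -8*x*6 = -48*x)
O(F, z) = 186 (O(F, z) = -1*(-186) = 186)
1/O(l(4), -76/(-281)) = 1/186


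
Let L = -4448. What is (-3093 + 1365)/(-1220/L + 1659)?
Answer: -1921536/1845113 ≈ -1.0414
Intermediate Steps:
(-3093 + 1365)/(-1220/L + 1659) = (-3093 + 1365)/(-1220/(-4448) + 1659) = -1728/(-1220*(-1/4448) + 1659) = -1728/(305/1112 + 1659) = -1728/1845113/1112 = -1728*1112/1845113 = -1921536/1845113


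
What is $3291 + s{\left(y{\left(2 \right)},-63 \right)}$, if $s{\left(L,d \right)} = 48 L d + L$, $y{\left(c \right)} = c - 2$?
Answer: $3291$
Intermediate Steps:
$y{\left(c \right)} = -2 + c$ ($y{\left(c \right)} = c - 2 = -2 + c$)
$s{\left(L,d \right)} = L + 48 L d$ ($s{\left(L,d \right)} = 48 L d + L = L + 48 L d$)
$3291 + s{\left(y{\left(2 \right)},-63 \right)} = 3291 + \left(-2 + 2\right) \left(1 + 48 \left(-63\right)\right) = 3291 + 0 \left(1 - 3024\right) = 3291 + 0 \left(-3023\right) = 3291 + 0 = 3291$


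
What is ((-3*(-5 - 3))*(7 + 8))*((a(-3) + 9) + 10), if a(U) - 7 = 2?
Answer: 10080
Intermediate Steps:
a(U) = 9 (a(U) = 7 + 2 = 9)
((-3*(-5 - 3))*(7 + 8))*((a(-3) + 9) + 10) = ((-3*(-5 - 3))*(7 + 8))*((9 + 9) + 10) = (-3*(-8)*15)*(18 + 10) = (24*15)*28 = 360*28 = 10080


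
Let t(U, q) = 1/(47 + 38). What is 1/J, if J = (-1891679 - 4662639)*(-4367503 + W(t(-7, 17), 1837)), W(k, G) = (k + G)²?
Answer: 7225/47018290636089162 ≈ 1.5366e-13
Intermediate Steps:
t(U, q) = 1/85
W(k, G) = (G + k)²
J = 47018290636089162/7225 (J = (-1891679 - 4662639)*(-4367503 + (1837 + 1/85)²) = -6554318*(-4367503 + (156146/85)²) = -6554318*(-4367503 + 24381573316/7225) = -6554318*(-7173635859/7225) = 47018290636089162/7225 ≈ 6.5077e+12)
1/J = 1/(47018290636089162/7225) = 7225/47018290636089162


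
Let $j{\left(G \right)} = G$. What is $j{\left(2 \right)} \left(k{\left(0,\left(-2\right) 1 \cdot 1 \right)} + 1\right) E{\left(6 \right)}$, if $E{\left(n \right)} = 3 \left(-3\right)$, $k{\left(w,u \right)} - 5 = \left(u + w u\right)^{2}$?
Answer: $-180$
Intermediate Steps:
$k{\left(w,u \right)} = 5 + \left(u + u w\right)^{2}$ ($k{\left(w,u \right)} = 5 + \left(u + w u\right)^{2} = 5 + \left(u + u w\right)^{2}$)
$E{\left(n \right)} = -9$
$j{\left(2 \right)} \left(k{\left(0,\left(-2\right) 1 \cdot 1 \right)} + 1\right) E{\left(6 \right)} = 2 \left(\left(5 + \left(\left(-2\right) 1 \cdot 1\right)^{2} \left(1 + 0\right)^{2}\right) + 1\right) \left(-9\right) = 2 \left(\left(5 + \left(\left(-2\right) 1\right)^{2} \cdot 1^{2}\right) + 1\right) \left(-9\right) = 2 \left(\left(5 + \left(-2\right)^{2} \cdot 1\right) + 1\right) \left(-9\right) = 2 \left(\left(5 + 4 \cdot 1\right) + 1\right) \left(-9\right) = 2 \left(\left(5 + 4\right) + 1\right) \left(-9\right) = 2 \left(9 + 1\right) \left(-9\right) = 2 \cdot 10 \left(-9\right) = 20 \left(-9\right) = -180$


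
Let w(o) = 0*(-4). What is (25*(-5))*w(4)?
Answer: 0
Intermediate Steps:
w(o) = 0
(25*(-5))*w(4) = (25*(-5))*0 = -125*0 = 0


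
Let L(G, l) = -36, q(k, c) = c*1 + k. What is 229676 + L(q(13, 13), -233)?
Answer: 229640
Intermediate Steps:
q(k, c) = c + k
229676 + L(q(13, 13), -233) = 229676 - 36 = 229640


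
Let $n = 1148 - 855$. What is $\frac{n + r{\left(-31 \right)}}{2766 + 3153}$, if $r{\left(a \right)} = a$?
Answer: $\frac{262}{5919} \approx 0.044264$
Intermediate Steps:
$n = 293$ ($n = 1148 - 855 = 293$)
$\frac{n + r{\left(-31 \right)}}{2766 + 3153} = \frac{293 - 31}{2766 + 3153} = \frac{262}{5919}$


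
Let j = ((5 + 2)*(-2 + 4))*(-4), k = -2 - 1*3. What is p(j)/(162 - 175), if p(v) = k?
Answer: 5/13 ≈ 0.38462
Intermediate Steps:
k = -5 (k = -2 - 3 = -5)
j = -56 (j = (7*2)*(-4) = 14*(-4) = -56)
p(v) = -5
p(j)/(162 - 175) = -5/(162 - 175) = -5/(-13) = -5*(-1/13) = 5/13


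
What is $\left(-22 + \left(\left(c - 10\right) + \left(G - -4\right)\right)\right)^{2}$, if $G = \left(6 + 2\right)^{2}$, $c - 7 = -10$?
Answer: $1089$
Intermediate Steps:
$c = -3$ ($c = 7 - 10 = -3$)
$G = 64$ ($G = 8^{2} = 64$)
$\left(-22 + \left(\left(c - 10\right) + \left(G - -4\right)\right)\right)^{2} = \left(-22 + \left(\left(-3 - 10\right) + \left(64 - -4\right)\right)\right)^{2} = \left(-22 + \left(-13 + \left(64 + 4\right)\right)\right)^{2} = \left(-22 + \left(-13 + 68\right)\right)^{2} = \left(-22 + 55\right)^{2} = 33^{2} = 1089$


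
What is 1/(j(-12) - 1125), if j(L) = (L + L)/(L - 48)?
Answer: -5/5623 ≈ -0.00088921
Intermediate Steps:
j(L) = 2*L/(-48 + L) (j(L) = (2*L)/(-48 + L) = 2*L/(-48 + L))
1/(j(-12) - 1125) = 1/(2*(-12)/(-48 - 12) - 1125) = 1/(2*(-12)/(-60) - 1125) = 1/(2*(-12)*(-1/60) - 1125) = 1/(2/5 - 1125) = 1/(-5623/5) = -5/5623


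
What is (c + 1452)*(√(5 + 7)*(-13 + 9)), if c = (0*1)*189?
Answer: -11616*√3 ≈ -20120.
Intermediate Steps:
c = 0 (c = 0*189 = 0)
(c + 1452)*(√(5 + 7)*(-13 + 9)) = (0 + 1452)*(√(5 + 7)*(-13 + 9)) = 1452*(√12*(-4)) = 1452*((2*√3)*(-4)) = 1452*(-8*√3) = -11616*√3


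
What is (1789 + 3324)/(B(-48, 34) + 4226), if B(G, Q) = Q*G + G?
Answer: 5113/2546 ≈ 2.0082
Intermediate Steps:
B(G, Q) = G + G*Q (B(G, Q) = G*Q + G = G + G*Q)
(1789 + 3324)/(B(-48, 34) + 4226) = (1789 + 3324)/(-48*(1 + 34) + 4226) = 5113/(-48*35 + 4226) = 5113/(-1680 + 4226) = 5113/2546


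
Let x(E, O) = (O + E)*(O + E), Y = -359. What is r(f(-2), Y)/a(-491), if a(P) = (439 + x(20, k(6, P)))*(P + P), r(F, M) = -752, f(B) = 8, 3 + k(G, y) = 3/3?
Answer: 376/374633 ≈ 0.0010036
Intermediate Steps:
k(G, y) = -2 (k(G, y) = -3 + 3/3 = -3 + 3*(1/3) = -3 + 1 = -2)
x(E, O) = (E + O)**2 (x(E, O) = (E + O)*(E + O) = (E + O)**2)
a(P) = 1526*P (a(P) = (439 + (20 - 2)**2)*(P + P) = (439 + 18**2)*(2*P) = (439 + 324)*(2*P) = 763*(2*P) = 1526*P)
r(f(-2), Y)/a(-491) = -752/(1526*(-491)) = -752/(-749266) = -752*(-1/749266) = 376/374633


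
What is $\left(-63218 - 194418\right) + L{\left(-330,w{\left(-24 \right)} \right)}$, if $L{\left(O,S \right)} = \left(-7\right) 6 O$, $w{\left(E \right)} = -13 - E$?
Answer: $-243776$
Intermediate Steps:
$L{\left(O,S \right)} = - 42 O$
$\left(-63218 - 194418\right) + L{\left(-330,w{\left(-24 \right)} \right)} = \left(-63218 - 194418\right) - -13860 = \left(-63218 - 194418\right) + 13860 = -257636 + 13860 = -243776$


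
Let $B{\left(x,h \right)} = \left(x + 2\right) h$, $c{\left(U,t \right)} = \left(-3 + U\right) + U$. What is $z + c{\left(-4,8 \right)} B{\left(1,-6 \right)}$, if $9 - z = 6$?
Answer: $201$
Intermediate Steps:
$c{\left(U,t \right)} = -3 + 2 U$
$z = 3$ ($z = 9 - 6 = 3$)
$B{\left(x,h \right)} = h \left(2 + x\right)$ ($B{\left(x,h \right)} = \left(2 + x\right) h = h \left(2 + x\right)$)
$z + c{\left(-4,8 \right)} B{\left(1,-6 \right)} = 3 + \left(-3 + 2 \left(-4\right)\right) \left(- 6 \left(2 + 1\right)\right) = 3 + \left(-3 - 8\right) \left(\left(-6\right) 3\right) = 3 - -198 = 3 + 198 = 201$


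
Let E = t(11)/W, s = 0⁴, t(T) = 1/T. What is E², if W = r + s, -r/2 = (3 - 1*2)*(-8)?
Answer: 1/30976 ≈ 3.2283e-5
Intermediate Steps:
r = 16 (r = -2*(3 - 1*2)*(-8) = -2*(3 - 2)*(-8) = -2*(-8) = 16)
s = 0
W = 16 (W = 16 + 0 = 16)
E = 1/176 (E = 1/(11*16) = (1/11)*(1/16) = 1/176 ≈ 0.0056818)
E² = (1/176)² = 1/30976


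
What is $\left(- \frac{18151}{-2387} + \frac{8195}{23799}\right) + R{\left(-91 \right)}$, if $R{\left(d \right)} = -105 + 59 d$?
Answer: $- \frac{44359517264}{8115459} \approx -5466.1$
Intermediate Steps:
$\left(- \frac{18151}{-2387} + \frac{8195}{23799}\right) + R{\left(-91 \right)} = \left(- \frac{18151}{-2387} + \frac{8195}{23799}\right) + \left(-105 + 59 \left(-91\right)\right) = \left(\left(-18151\right) \left(- \frac{1}{2387}\right) + 8195 \cdot \frac{1}{23799}\right) - 5474 = \left(\frac{2593}{341} + \frac{8195}{23799}\right) - 5474 = \frac{64505302}{8115459} - 5474 = - \frac{44359517264}{8115459}$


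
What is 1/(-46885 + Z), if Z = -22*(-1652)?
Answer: -1/10541 ≈ -9.4868e-5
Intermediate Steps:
Z = 36344
1/(-46885 + Z) = 1/(-46885 + 36344) = 1/(-10541) = -1/10541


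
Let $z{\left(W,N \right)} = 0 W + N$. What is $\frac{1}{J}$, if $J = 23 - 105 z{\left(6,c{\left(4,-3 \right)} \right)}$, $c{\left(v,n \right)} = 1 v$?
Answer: $- \frac{1}{397} \approx -0.0025189$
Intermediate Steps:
$c{\left(v,n \right)} = v$
$z{\left(W,N \right)} = N$ ($z{\left(W,N \right)} = 0 + N = N$)
$J = -397$ ($J = 23 - 420 = -397$)
$\frac{1}{J} = \frac{1}{-397} = - \frac{1}{397}$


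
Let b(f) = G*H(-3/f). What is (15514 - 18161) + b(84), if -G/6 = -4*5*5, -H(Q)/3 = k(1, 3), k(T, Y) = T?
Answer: -4447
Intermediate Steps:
H(Q) = -3 (H(Q) = -3*1 = -3)
G = 600 (G = -6*(-4*5)*5 = -(-120)*5 = -6*(-100) = 600)
b(f) = -1800 (b(f) = 600*(-3) = -1800)
(15514 - 18161) + b(84) = (15514 - 18161) - 1800 = -2647 - 1800 = -4447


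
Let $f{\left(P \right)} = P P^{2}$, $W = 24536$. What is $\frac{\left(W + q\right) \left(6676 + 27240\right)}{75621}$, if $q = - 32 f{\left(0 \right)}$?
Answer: $\frac{832162976}{75621} \approx 11004.0$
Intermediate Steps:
$f{\left(P \right)} = P^{3}$
$q = 0$ ($q = - 32 \cdot 0^{3} = \left(-32\right) 0 = 0$)
$\frac{\left(W + q\right) \left(6676 + 27240\right)}{75621} = \frac{\left(24536 + 0\right) \left(6676 + 27240\right)}{75621} = 24536 \cdot 33916 \cdot \frac{1}{75621} = 832162976 \cdot \frac{1}{75621} = \frac{832162976}{75621}$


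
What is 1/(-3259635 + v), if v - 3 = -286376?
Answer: -1/3546008 ≈ -2.8201e-7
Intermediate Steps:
v = -286373 (v = 3 - 286376 = -286373)
1/(-3259635 + v) = 1/(-3259635 - 286373) = 1/(-3546008) = -1/3546008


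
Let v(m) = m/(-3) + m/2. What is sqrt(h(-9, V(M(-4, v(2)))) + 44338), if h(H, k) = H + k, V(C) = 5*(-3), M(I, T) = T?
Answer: sqrt(44314) ≈ 210.51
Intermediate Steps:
v(m) = m/6 (v(m) = m*(-1/3) + m*(1/2) = -m/3 + m/2 = m/6)
V(C) = -15
sqrt(h(-9, V(M(-4, v(2)))) + 44338) = sqrt((-9 - 15) + 44338) = sqrt(-24 + 44338) = sqrt(44314)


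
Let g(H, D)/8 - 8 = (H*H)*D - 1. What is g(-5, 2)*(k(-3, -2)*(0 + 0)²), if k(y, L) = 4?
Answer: 0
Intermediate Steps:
g(H, D) = 56 + 8*D*H² (g(H, D) = 64 + 8*((H*H)*D - 1) = 64 + 8*(H²*D - 1) = 64 + 8*(D*H² - 1) = 64 + 8*(-1 + D*H²) = 64 + (-8 + 8*D*H²) = 56 + 8*D*H²)
g(-5, 2)*(k(-3, -2)*(0 + 0)²) = (56 + 8*2*(-5)²)*(4*(0 + 0)²) = (56 + 8*2*25)*(4*0²) = (56 + 400)*(4*0) = 456*0 = 0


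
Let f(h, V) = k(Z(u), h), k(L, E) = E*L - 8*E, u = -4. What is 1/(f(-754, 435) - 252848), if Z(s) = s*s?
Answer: -1/258880 ≈ -3.8628e-6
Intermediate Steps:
Z(s) = s²
k(L, E) = -8*E + E*L
f(h, V) = 8*h (f(h, V) = h*(-8 + (-4)²) = h*(-8 + 16) = h*8 = 8*h)
1/(f(-754, 435) - 252848) = 1/(8*(-754) - 252848) = 1/(-6032 - 252848) = 1/(-258880) = -1/258880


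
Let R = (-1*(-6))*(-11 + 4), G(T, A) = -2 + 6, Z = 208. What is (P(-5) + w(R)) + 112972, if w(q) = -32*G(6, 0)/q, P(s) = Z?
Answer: 2376844/21 ≈ 1.1318e+5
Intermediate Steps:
G(T, A) = 4
P(s) = 208
R = -42 (R = 6*(-7) = -42)
w(q) = -128/q
(P(-5) + w(R)) + 112972 = (208 - 128/(-42)) + 112972 = (208 - 128*(-1/42)) + 112972 = (208 + 64/21) + 112972 = 4432/21 + 112972 = 2376844/21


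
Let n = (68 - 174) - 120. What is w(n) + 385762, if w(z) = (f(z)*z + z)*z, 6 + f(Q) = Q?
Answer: -11412794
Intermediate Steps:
f(Q) = -6 + Q
n = -226 (n = -106 - 120 = -226)
w(z) = z*(z + z*(-6 + z)) (w(z) = ((-6 + z)*z + z)*z = (z*(-6 + z) + z)*z = (z + z*(-6 + z))*z = z*(z + z*(-6 + z)))
w(n) + 385762 = (-226)²*(-5 - 226) + 385762 = 51076*(-231) + 385762 = -11798556 + 385762 = -11412794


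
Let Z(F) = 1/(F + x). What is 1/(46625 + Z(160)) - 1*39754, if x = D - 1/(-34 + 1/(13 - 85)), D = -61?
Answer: -449523813935773/11307637324 ≈ -39754.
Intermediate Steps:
x = -149317/2449 (x = -61 - 1/(-34 + 1/(13 - 85)) = -61 - 1/(-34 + 1/(-72)) = -61 - 1/(-34 - 1/72) = -61 - 1/(-2449/72) = -61 - 1*(-72/2449) = -61 + 72/2449 = -149317/2449 ≈ -60.971)
Z(F) = 1/(-149317/2449 + F) (Z(F) = 1/(F - 149317/2449) = 1/(-149317/2449 + F))
1/(46625 + Z(160)) - 1*39754 = 1/(46625 + 2449/(-149317 + 2449*160)) - 1*39754 = 1/(46625 + 2449/(-149317 + 391840)) - 39754 = 1/(46625 + 2449/242523) - 39754 = 1/(11307637324/242523) - 39754 = 242523/11307637324 - 39754 = -449523813935773/11307637324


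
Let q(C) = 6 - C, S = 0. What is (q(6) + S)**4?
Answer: 0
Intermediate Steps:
(q(6) + S)**4 = ((6 - 1*6) + 0)**4 = ((6 - 6) + 0)**4 = (0 + 0)**4 = 0**4 = 0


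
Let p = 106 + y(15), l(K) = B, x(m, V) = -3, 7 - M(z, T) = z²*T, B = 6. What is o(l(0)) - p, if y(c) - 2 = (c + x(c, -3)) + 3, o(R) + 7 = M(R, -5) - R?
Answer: 51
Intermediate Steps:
M(z, T) = 7 - T*z² (M(z, T) = 7 - z²*T = 7 - T*z²)
l(K) = 6
o(R) = -R + 5*R² (o(R) = -7 + ((7 - 1*(-5)*R²) - R) = -7 + ((7 + 5*R²) - R) = -7 + (7 - R + 5*R²) = -R + 5*R²)
y(c) = 2 + c (y(c) = 2 + ((c - 3) + 3) = 2 + ((-3 + c) + 3) = 2 + c)
p = 123 (p = 106 + (2 + 15) = 106 + 17 = 123)
o(l(0)) - p = 6*(-1 + 5*6) - 1*123 = 6*(-1 + 30) - 123 = 6*29 - 123 = 174 - 123 = 51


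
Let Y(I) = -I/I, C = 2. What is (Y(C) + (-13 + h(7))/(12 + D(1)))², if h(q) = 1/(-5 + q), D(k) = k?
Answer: 2601/676 ≈ 3.8476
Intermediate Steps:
Y(I) = -1 (Y(I) = -1*1 = -1)
(Y(C) + (-13 + h(7))/(12 + D(1)))² = (-1 + (-13 + 1/(-5 + 7))/(12 + 1))² = (-1 + (-13 + 1/2)/13)² = (-1 + (-13 + ½)*(1/13))² = (-1 - 25/2*1/13)² = (-1 - 25/26)² = (-51/26)² = 2601/676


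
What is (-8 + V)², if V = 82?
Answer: 5476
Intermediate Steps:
(-8 + V)² = (-8 + 82)² = 74² = 5476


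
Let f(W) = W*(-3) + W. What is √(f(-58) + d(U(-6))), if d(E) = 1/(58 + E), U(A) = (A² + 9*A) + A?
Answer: √134130/34 ≈ 10.772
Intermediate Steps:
f(W) = -2*W (f(W) = -3*W + W = -2*W)
U(A) = A² + 10*A
√(f(-58) + d(U(-6))) = √(-2*(-58) + 1/(58 - 6*(10 - 6))) = √(116 + 1/(58 - 6*4)) = √(116 + 1/(58 - 24)) = √(116 + 1/34) = √(3945/34) = √134130/34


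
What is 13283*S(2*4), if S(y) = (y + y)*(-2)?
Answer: -425056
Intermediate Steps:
S(y) = -4*y (S(y) = (2*y)*(-2) = -4*y)
13283*S(2*4) = 13283*(-8*4) = 13283*(-4*8) = 13283*(-32) = -425056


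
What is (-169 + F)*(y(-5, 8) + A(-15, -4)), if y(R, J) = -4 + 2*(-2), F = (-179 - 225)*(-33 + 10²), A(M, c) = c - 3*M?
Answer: -898821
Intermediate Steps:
F = -27068 (F = -404*(-33 + 100) = -404*67 = -27068)
y(R, J) = -8 (y(R, J) = -4 - 4 = -8)
(-169 + F)*(y(-5, 8) + A(-15, -4)) = (-169 - 27068)*(-8 + (-4 - 3*(-15))) = -27237*(-8 + (-4 + 45)) = -27237*(-8 + 41) = -27237*33 = -898821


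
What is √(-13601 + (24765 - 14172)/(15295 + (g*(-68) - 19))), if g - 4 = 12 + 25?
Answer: I*√530236405790/6244 ≈ 116.62*I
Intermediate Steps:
g = 41 (g = 4 + (12 + 25) = 4 + 37 = 41)
√(-13601 + (24765 - 14172)/(15295 + (g*(-68) - 19))) = √(-13601 + (24765 - 14172)/(15295 + (41*(-68) - 19))) = √(-13601 + 10593/(15295 + (-2788 - 19))) = √(-13601 + 10593/(15295 - 2807)) = √(-13601 + 10593/12488) = √(-169838695/12488) = I*√530236405790/6244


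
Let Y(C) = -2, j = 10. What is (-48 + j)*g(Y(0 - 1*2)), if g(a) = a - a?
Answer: 0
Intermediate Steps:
g(a) = 0
(-48 + j)*g(Y(0 - 1*2)) = (-48 + 10)*0 = -38*0 = 0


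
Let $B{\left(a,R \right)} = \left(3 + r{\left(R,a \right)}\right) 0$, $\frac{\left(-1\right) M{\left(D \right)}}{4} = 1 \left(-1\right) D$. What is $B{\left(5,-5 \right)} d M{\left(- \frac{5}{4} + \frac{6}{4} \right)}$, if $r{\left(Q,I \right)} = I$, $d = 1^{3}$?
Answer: $0$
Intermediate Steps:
$d = 1$
$M{\left(D \right)} = 4 D$ ($M{\left(D \right)} = - 4 \cdot 1 \left(-1\right) D = - 4 \left(- D\right) = 4 D$)
$B{\left(a,R \right)} = 0$ ($B{\left(a,R \right)} = \left(3 + a\right) 0 = 0$)
$B{\left(5,-5 \right)} d M{\left(- \frac{5}{4} + \frac{6}{4} \right)} = 0 \cdot 1 \cdot 4 \left(- \frac{5}{4} + \frac{6}{4}\right) = 0 \cdot 4 \left(\left(-5\right) \frac{1}{4} + 6 \cdot \frac{1}{4}\right) = 0 \cdot 4 \left(- \frac{5}{4} + \frac{3}{2}\right) = 0 \cdot 4 \cdot \frac{1}{4} = 0 \cdot 1 = 0$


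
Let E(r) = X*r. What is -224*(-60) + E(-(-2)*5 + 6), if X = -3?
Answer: 13392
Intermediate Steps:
E(r) = -3*r
-224*(-60) + E(-(-2)*5 + 6) = -224*(-60) - 3*(-(-2)*5 + 6) = -112*(-120) - 3*(-2*(-5) + 6) = 13440 - 3*(10 + 6) = 13440 - 3*16 = 13440 - 48 = 13392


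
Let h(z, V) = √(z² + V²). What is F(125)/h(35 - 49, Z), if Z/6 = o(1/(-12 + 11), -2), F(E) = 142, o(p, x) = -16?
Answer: 71*√2353/2353 ≈ 1.4637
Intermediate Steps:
Z = -96 (Z = 6*(-16) = -96)
h(z, V) = √(V² + z²)
F(125)/h(35 - 49, Z) = 142/(√((-96)² + (35 - 49)²)) = 142/(√(9216 + (-14)²)) = 142/(√(9216 + 196)) = 142/(√9412) = 142/((2*√2353)) = 142*(√2353/4706) = 71*√2353/2353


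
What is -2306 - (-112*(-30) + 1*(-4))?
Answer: -5662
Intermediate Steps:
-2306 - (-112*(-30) + 1*(-4)) = -2306 - (3360 - 4) = -2306 - 1*3356 = -2306 - 3356 = -5662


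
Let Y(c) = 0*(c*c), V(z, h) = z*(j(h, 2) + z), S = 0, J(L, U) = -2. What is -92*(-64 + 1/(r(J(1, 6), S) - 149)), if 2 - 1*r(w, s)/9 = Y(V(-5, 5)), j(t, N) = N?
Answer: 771420/131 ≈ 5888.7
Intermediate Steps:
V(z, h) = z*(2 + z)
Y(c) = 0 (Y(c) = 0*c² = 0)
r(w, s) = 18 (r(w, s) = 18 - 9*0 = 18 + 0 = 18)
-92*(-64 + 1/(r(J(1, 6), S) - 149)) = -92*(-64 + 1/(18 - 149)) = -92*(-64 + 1/(-131)) = -92*(-64 - 1/131) = -92*(-8385/131) = 771420/131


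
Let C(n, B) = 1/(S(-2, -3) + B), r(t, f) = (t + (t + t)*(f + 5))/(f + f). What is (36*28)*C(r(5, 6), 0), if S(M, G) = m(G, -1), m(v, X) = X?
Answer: -1008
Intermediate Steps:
S(M, G) = -1
r(t, f) = (t + 2*t*(5 + f))/(2*f) (r(t, f) = (t + (2*t)*(5 + f))/((2*f)) = (t + 2*t*(5 + f))*(1/(2*f)) = (t + 2*t*(5 + f))/(2*f))
C(n, B) = 1/(-1 + B)
(36*28)*C(r(5, 6), 0) = (36*28)/(-1 + 0) = 1008/(-1) = 1008*(-1) = -1008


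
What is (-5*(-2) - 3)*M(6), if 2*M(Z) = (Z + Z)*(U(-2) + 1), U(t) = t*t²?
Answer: -294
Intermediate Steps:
U(t) = t³
M(Z) = -7*Z (M(Z) = ((Z + Z)*((-2)³ + 1))/2 = ((2*Z)*(-8 + 1))/2 = ((2*Z)*(-7))/2 = (-14*Z)/2 = -7*Z)
(-5*(-2) - 3)*M(6) = (-5*(-2) - 3)*(-7*6) = (10 - 3)*(-42) = 7*(-42) = -294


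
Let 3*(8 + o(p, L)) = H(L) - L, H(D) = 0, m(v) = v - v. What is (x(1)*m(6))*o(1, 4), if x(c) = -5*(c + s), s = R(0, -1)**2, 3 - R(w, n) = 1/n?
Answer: 0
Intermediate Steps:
R(w, n) = 3 - 1/n
s = 16 (s = (3 - 1/(-1))**2 = (3 - 1*(-1))**2 = (3 + 1)**2 = 4**2 = 16)
m(v) = 0
x(c) = -80 - 5*c (x(c) = -5*(c + 16) = -5*(16 + c) = -80 - 5*c)
o(p, L) = -8 - L/3 (o(p, L) = -8 + (0 - L)/3 = -8 + (-L)/3 = -8 - L/3)
(x(1)*m(6))*o(1, 4) = ((-80 - 5*1)*0)*(-8 - 1/3*4) = ((-80 - 5)*0)*(-8 - 4/3) = -85*0*(-28/3) = 0*(-28/3) = 0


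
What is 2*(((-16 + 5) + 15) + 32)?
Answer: 72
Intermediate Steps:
2*(((-16 + 5) + 15) + 32) = 2*((-11 + 15) + 32) = 2*(4 + 32) = 2*36 = 72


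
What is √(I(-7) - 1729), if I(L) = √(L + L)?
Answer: √(-1729 + I*√14) ≈ 0.045 + 41.581*I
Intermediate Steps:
I(L) = √2*√L (I(L) = √(2*L) = √2*√L)
√(I(-7) - 1729) = √(√2*√(-7) - 1729) = √(√2*(I*√7) - 1729) = √(I*√14 - 1729) = √(-1729 + I*√14)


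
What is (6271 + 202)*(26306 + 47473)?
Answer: 477571467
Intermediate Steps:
(6271 + 202)*(26306 + 47473) = 6473*73779 = 477571467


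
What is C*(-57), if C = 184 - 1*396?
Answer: 12084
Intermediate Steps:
C = -212 (C = 184 - 396 = -212)
C*(-57) = -212*(-57) = 12084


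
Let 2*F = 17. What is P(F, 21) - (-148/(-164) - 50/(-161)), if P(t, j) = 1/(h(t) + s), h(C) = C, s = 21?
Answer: -459211/389459 ≈ -1.1791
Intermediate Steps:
F = 17/2 (F = (½)*17 = 17/2 ≈ 8.5000)
P(t, j) = 1/(21 + t) (P(t, j) = 1/(t + 21) = 1/(21 + t))
P(F, 21) - (-148/(-164) - 50/(-161)) = 1/(21 + 17/2) - (-148/(-164) - 50/(-161)) = 1/(59/2) - (-148*(-1/164) - 50*(-1/161)) = 2/59 - (37/41 + 50/161) = 2/59 - 1*8007/6601 = 2/59 - 8007/6601 = -459211/389459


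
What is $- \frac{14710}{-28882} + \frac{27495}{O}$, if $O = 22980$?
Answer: $\frac{37738213}{22123612} \approx 1.7058$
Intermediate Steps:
$- \frac{14710}{-28882} + \frac{27495}{O} = - \frac{14710}{-28882} + \frac{27495}{22980} = \left(-14710\right) \left(- \frac{1}{28882}\right) + 27495 \cdot \frac{1}{22980} = \frac{7355}{14441} + \frac{1833}{1532} = \frac{37738213}{22123612}$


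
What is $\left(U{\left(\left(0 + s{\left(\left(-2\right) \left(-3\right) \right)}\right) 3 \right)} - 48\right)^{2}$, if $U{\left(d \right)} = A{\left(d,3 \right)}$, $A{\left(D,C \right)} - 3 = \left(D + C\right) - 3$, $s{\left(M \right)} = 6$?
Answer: $729$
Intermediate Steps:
$A{\left(D,C \right)} = C + D$ ($A{\left(D,C \right)} = 3 - \left(3 - C - D\right) = 3 + \left(-3 + C + D\right) = C + D$)
$U{\left(d \right)} = 3 + d$
$\left(U{\left(\left(0 + s{\left(\left(-2\right) \left(-3\right) \right)}\right) 3 \right)} - 48\right)^{2} = \left(\left(3 + \left(0 + 6\right) 3\right) - 48\right)^{2} = \left(\left(3 + 6 \cdot 3\right) - 48\right)^{2} = \left(\left(3 + 18\right) - 48\right)^{2} = \left(21 - 48\right)^{2} = \left(-27\right)^{2} = 729$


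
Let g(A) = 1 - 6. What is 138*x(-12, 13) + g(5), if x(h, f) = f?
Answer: 1789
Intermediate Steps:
g(A) = -5
138*x(-12, 13) + g(5) = 138*13 - 5 = 1794 - 5 = 1789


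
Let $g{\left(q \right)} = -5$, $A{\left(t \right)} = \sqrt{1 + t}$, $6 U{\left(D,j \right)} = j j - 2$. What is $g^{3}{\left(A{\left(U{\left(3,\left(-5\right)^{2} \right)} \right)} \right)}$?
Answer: $-125$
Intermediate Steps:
$U{\left(D,j \right)} = - \frac{1}{3} + \frac{j^{2}}{6}$ ($U{\left(D,j \right)} = \frac{j j - 2}{6} = \frac{j^{2} - 2}{6} = \frac{-2 + j^{2}}{6} = - \frac{1}{3} + \frac{j^{2}}{6}$)
$g^{3}{\left(A{\left(U{\left(3,\left(-5\right)^{2} \right)} \right)} \right)} = \left(-5\right)^{3} = -125$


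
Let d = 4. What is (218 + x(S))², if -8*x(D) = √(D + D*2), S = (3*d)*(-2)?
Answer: 380183/8 - 327*I*√2 ≈ 47523.0 - 462.45*I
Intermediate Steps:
S = -24 (S = (3*4)*(-2) = 12*(-2) = -24)
x(D) = -√3*√D/8 (x(D) = -√(D + D*2)/8 = -√(D + 2*D)/8 = -√3*√D/8)
(218 + x(S))² = (218 - √3*√(-24)/8)² = (218 - √3*2*I*√6/8)² = (218 - 3*I*√2/4)²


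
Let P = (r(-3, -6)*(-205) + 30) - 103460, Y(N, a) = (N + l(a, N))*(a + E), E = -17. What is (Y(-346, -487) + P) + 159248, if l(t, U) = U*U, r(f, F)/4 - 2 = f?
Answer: -60105842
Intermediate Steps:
r(f, F) = 8 + 4*f
l(t, U) = U²
Y(N, a) = (-17 + a)*(N + N²) (Y(N, a) = (N + N²)*(a - 17) = (N + N²)*(-17 + a) = (-17 + a)*(N + N²))
P = -102610 (P = ((8 + 4*(-3))*(-205) + 30) - 103460 = ((8 - 12)*(-205) + 30) - 103460 = (-4*(-205) + 30) - 103460 = (820 + 30) - 103460 = 850 - 103460 = -102610)
(Y(-346, -487) + P) + 159248 = (-346*(-17 - 487 - 17*(-346) - 346*(-487)) - 102610) + 159248 = (-346*(-17 - 487 + 5882 + 168502) - 102610) + 159248 = (-346*173880 - 102610) + 159248 = (-60162480 - 102610) + 159248 = -60265090 + 159248 = -60105842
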